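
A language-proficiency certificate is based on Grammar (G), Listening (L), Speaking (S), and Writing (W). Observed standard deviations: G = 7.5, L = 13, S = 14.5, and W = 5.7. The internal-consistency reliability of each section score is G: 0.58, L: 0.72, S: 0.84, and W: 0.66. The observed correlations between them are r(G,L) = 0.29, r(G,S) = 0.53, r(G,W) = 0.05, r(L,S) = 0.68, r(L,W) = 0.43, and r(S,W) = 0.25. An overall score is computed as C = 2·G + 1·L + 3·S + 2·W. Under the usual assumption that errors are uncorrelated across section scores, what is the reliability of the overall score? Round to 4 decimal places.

0.8885

Var(C) = 2²·7.5² + 13² + 3²·14.5² + 2²·5.7² + 2·[2·7.5·13·0.29 + 6·7.5·14.5·0.53 + 4·7.5·5.7·0.05 + 3·13·14.5·0.68 + 2·13·5.7·0.43 + 6·14.5·5.7·0.25] = 2416.21 + 1966.33 = 4382.54.
Because errors are independent across components, Cov(Tᵢ,Tⱼ) = Cov(Xᵢ,Xⱼ); the off-diagonal part of the true-score variance is the same as above.
True-score variance = [2²·7.5²·0.58 + 13²·0.72 + 3²·14.5²·0.84 + 2²·5.7²·0.66] + 1966.33 = 1927.44 + 1966.33 = 3893.78.
Reliability = 3893.78 / 4382.54 = 0.8885.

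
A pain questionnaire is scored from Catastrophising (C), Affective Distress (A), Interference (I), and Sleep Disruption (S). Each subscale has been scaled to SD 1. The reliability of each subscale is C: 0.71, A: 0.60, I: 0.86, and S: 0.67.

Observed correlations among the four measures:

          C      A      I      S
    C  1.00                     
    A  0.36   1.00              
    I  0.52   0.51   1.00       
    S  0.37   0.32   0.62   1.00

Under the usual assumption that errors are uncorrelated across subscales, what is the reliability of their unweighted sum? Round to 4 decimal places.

0.8766

Var(C+A+I+S) = 4 + 2·[0.36 + 0.52 + 0.37 + 0.51 + 0.32 + 0.62] = 4 + 5.4 = 9.4.
Under uncorrelated errors the observed covariances equal the true-score covariances, so only the own-variance terms attenuate.
True-score variance = [0.71 + 0.60 + 0.86 + 0.67] + 5.4 = 2.84 + 5.4 = 8.24.
Reliability = 8.24 / 9.4 = 0.8766.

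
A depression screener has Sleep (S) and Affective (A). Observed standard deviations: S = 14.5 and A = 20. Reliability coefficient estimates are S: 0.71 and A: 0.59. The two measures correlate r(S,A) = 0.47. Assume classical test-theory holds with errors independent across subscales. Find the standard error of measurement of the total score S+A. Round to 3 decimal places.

14.999

Var(total) = 610.25 + 272.6 = 882.85.
True-score variance = 385.278 + 272.6 = 657.878, so reliability = 0.7452.
Error variance = 882.85 − 657.878 = 224.972; SEM = √224.972 = 14.999.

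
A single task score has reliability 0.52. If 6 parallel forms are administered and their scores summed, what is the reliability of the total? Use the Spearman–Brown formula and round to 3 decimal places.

0.867

ρ_k = kρ / (1 + (k−1)ρ) = 6·0.52 / (1 + 5·0.52) = 3.120 / 3.600 = 0.867.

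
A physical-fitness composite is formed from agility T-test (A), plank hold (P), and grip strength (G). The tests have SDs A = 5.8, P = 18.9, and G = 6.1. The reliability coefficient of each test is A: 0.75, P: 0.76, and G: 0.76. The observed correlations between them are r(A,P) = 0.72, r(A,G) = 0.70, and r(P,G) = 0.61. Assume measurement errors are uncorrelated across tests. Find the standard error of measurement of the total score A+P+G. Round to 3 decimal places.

10.152

Var(total) = 428.06 + 348.039 = 776.099.
True-score variance = 324.989 + 348.039 = 673.028, so reliability = 0.8672.
Error variance = 776.099 − 673.028 = 103.071; SEM = √103.071 = 10.152.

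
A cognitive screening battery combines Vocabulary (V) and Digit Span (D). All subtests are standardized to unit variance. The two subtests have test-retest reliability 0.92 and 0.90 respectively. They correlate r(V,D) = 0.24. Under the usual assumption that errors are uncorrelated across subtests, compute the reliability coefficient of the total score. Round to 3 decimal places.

0.927

Var(V+D) = 2 + 2·[0.24] = 2 + 0.48 = 2.48.
Because errors are independent across components, Cov(Tᵢ,Tⱼ) = Cov(Xᵢ,Xⱼ); the off-diagonal part of the true-score variance is the same as above.
True-score variance = [0.92 + 0.90] + 0.48 = 1.82 + 0.48 = 2.3.
Reliability = 2.3 / 2.48 = 0.927.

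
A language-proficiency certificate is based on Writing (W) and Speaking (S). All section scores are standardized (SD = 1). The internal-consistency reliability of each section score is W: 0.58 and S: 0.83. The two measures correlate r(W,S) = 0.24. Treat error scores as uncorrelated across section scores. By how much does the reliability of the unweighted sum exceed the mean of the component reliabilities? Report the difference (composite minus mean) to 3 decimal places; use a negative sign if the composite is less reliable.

0.057

Var(sum) = 2 + 0.48 = 2.48; true-score variance = 1.41 + 0.48 = 1.89; composite reliability = 0.7621.
Mean component reliability = 0.7050.
Difference = 0.7621 − 0.7050 = 0.057.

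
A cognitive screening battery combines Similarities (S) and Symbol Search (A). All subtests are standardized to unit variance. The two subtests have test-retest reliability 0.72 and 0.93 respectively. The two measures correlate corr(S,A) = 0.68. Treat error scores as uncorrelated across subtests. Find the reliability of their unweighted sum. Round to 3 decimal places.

Var(S+A) = 2 + 2·[0.68] = 2 + 1.36 = 3.36.
With uncorrelated errors the cross-covariances are all true-score covariance, so they carry over unchanged; only the diagonal terms shrink to ρᵢσᵢ².
True-score variance = [0.72 + 0.93] + 1.36 = 1.65 + 1.36 = 3.01.
Reliability = 3.01 / 3.36 = 0.896.

0.896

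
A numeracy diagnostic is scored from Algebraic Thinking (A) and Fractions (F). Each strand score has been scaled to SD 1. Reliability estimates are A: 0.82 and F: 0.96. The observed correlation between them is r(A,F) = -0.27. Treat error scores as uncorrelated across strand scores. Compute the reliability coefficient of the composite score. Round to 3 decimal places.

0.849

Var(A+F) = 2 + 2·[(-0.27)] = 2 − 0.54 = 1.46.
With uncorrelated errors the cross-covariances are all true-score covariance, so they carry over unchanged; only the diagonal terms shrink to ρᵢσᵢ².
True-score variance = [0.82 + 0.96] − 0.54 = 1.78 − 0.54 = 1.24.
Reliability = 1.24 / 1.46 = 0.849.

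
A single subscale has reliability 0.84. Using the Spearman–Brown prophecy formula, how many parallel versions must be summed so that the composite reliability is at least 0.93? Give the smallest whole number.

3

k ≥ ρ*(1−ρ₁)/(ρ₁(1−ρ*)) = 0.93·0.16 / (0.84·0.07) = 2.531.
Smallest integer k = 3.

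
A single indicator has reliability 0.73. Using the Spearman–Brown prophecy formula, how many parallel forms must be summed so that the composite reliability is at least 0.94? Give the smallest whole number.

k ≥ ρ*(1−ρ₁)/(ρ₁(1−ρ*)) = 0.94·0.27 / (0.73·0.06) = 5.795.
Smallest integer k = 6.

6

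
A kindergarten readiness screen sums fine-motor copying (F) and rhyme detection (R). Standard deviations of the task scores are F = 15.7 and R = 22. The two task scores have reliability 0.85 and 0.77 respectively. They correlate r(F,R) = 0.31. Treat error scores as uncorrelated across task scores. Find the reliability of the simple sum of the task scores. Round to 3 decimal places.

0.843

Var(F+R) = 15.7² + 22² + 2·[15.7·22·0.31] = 730.49 + 214.148 = 944.638.
Under uncorrelated errors the observed covariances equal the true-score covariances, so only the own-variance terms attenuate.
True-score variance = [15.7²·0.85 + 22²·0.77] + 214.148 = 582.197 + 214.148 = 796.345.
Reliability = 796.345 / 944.638 = 0.843.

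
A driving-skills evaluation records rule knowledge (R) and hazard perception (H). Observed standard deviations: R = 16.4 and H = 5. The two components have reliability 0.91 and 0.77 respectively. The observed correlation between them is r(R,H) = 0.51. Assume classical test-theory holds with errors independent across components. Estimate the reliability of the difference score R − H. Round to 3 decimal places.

0.858

Var(R−H) = 16.4² + 5² − 2·16.4·5·0.51 = 293.96 − 83.64 = 210.32.
Under uncorrelated errors the observed covariances equal the true-score covariances, so only the own-variance terms attenuate.
True-score variance = [16.4²·0.91 + 5²·0.77] − 83.64 = 264.004 − 83.64 = 180.364.
Reliability = 180.364 / 210.32 = 0.858.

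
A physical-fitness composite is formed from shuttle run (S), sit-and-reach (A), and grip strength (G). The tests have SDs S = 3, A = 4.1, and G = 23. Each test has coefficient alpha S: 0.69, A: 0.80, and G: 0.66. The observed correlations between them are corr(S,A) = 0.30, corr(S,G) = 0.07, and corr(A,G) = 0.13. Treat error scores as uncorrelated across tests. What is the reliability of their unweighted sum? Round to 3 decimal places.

0.688

Var(S+A+G) = 3² + 4.1² + 23² + 2·[3·4.1·0.30 + 3·23·0.07 + 4.1·23·0.13] = 554.81 + 41.558 = 596.368.
Because errors are independent across components, Cov(Tᵢ,Tⱼ) = Cov(Xᵢ,Xⱼ); the off-diagonal part of the true-score variance is the same as above.
True-score variance = [3²·0.69 + 4.1²·0.80 + 23²·0.66] + 41.558 = 368.798 + 41.558 = 410.356.
Reliability = 410.356 / 596.368 = 0.688.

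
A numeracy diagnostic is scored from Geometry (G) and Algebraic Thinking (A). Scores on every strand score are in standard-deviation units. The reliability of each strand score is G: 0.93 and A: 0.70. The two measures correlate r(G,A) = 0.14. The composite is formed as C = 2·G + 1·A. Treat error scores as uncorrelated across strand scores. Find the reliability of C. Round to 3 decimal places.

Var(C) = 2² + 1 + 2·[2·0.14] = 5 + 0.56 = 5.56.
Under uncorrelated errors the observed covariances equal the true-score covariances, so only the own-variance terms attenuate.
True-score variance = [2²·0.93 + 0.70] + 0.56 = 4.42 + 0.56 = 4.98.
Reliability = 4.98 / 5.56 = 0.896.

0.896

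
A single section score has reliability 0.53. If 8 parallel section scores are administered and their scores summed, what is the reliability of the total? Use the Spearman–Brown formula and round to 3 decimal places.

ρ_k = kρ / (1 + (k−1)ρ) = 8·0.53 / (1 + 7·0.53) = 4.240 / 4.710 = 0.900.

0.900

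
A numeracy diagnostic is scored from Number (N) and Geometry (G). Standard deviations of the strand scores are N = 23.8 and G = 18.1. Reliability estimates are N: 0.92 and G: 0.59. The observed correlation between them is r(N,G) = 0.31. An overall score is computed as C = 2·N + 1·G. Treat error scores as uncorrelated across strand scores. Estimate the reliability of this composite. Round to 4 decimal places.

0.8991

Var(C) = 2²·23.8² + 18.1² + 2·[2·23.8·18.1·0.31] = 2593.37 + 534.167 = 3127.54.
Under uncorrelated errors the observed covariances equal the true-score covariances, so only the own-variance terms attenuate.
True-score variance = [2²·23.8²·0.92 + 18.1²·0.59] + 534.167 = 2277.79 + 534.167 = 2811.96.
Reliability = 2811.96 / 3127.54 = 0.8991.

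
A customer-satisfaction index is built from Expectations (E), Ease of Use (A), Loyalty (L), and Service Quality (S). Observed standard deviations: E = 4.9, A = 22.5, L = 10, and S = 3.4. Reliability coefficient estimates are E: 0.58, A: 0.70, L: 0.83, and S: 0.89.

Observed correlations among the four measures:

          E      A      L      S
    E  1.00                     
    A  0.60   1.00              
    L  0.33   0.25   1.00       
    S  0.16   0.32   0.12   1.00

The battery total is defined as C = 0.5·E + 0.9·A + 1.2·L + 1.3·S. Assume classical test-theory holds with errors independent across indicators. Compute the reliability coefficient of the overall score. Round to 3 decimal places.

0.822

Var(C) = 0.5²·4.9² + 0.9²·22.5² + 1.2²·10² + 1.3²·3.4² + 2·[0.45·4.9·22.5·0.60 + 0.6·4.9·10·0.33 + 0.65·4.9·3.4·0.16 + 1.08·22.5·10·0.25 + 1.17·22.5·3.4·0.32 + 1.56·10·3.4·0.12] = 579.601 + 273.917 = 853.518.
Because errors are independent across components, Cov(Tᵢ,Tⱼ) = Cov(Xᵢ,Xⱼ); the off-diagonal part of the true-score variance is the same as above.
True-score variance = [0.5²·4.9²·0.58 + 0.9²·22.5²·0.70 + 1.2²·10²·0.83 + 1.3²·3.4²·0.89] + 273.917 = 427.433 + 273.917 = 701.35.
Reliability = 701.35 / 853.518 = 0.822.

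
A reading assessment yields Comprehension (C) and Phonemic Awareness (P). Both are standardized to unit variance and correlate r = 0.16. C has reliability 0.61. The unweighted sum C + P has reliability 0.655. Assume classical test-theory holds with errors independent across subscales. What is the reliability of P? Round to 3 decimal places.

0.590

Var(C+P) = 2 + 2·0.16 = 2.320.
True-score variance = ρ_C + ρ_P + 2·0.16, so 0.655 = (0.61 + ρ_P + 0.32) / 2.320.
ρ_P = 0.655·2.320 − 0.61 − 0.32 = 0.590.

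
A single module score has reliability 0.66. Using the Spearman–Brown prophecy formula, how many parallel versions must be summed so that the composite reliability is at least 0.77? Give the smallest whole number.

2

k ≥ ρ*(1−ρ₁)/(ρ₁(1−ρ*)) = 0.77·0.34 / (0.66·0.23) = 1.725.
Smallest integer k = 2.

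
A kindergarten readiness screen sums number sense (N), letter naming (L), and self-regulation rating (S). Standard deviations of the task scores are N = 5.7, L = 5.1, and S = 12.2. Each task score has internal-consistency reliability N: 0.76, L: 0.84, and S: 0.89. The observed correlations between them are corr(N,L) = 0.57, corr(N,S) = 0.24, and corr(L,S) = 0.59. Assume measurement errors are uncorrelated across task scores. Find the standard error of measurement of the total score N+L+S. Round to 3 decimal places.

Var(total) = 207.34 + 139.939 = 347.279.
True-score variance = 179.008 + 139.939 = 318.947, so reliability = 0.9184.
Error variance = 347.279 − 318.947 = 28.3316; SEM = √28.3316 = 5.323.

5.323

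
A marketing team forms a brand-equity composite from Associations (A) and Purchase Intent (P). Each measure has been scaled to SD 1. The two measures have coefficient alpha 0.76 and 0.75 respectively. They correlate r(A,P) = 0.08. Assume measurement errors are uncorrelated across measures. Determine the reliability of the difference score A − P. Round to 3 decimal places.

0.734

Var(A−P) = 1 + 1 − 2·0.08 = 2 − 0.16 = 1.84.
Because errors are independent across components, Cov(Tᵢ,Tⱼ) = Cov(Xᵢ,Xⱼ); the off-diagonal part of the true-score variance is the same as above.
True-score variance = [0.76 + 0.75] − 0.16 = 1.51 − 0.16 = 1.35.
Reliability = 1.35 / 1.84 = 0.734.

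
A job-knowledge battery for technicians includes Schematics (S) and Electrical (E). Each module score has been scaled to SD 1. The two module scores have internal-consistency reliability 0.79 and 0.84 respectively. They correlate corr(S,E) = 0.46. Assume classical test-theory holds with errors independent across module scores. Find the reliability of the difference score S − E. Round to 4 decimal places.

0.6574

Var(S−E) = 1 + 1 − 2·0.46 = 2 − 0.92 = 1.08.
With uncorrelated errors the cross-covariances are all true-score covariance, so they carry over unchanged; only the diagonal terms shrink to ρᵢσᵢ².
True-score variance = [0.79 + 0.84] − 0.92 = 1.63 − 0.92 = 0.71.
Reliability = 0.71 / 1.08 = 0.6574.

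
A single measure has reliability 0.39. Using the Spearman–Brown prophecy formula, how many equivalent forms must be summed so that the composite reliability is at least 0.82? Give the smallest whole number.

8

k ≥ ρ*(1−ρ₁)/(ρ₁(1−ρ*)) = 0.82·0.61 / (0.39·0.18) = 7.125.
Smallest integer k = 8.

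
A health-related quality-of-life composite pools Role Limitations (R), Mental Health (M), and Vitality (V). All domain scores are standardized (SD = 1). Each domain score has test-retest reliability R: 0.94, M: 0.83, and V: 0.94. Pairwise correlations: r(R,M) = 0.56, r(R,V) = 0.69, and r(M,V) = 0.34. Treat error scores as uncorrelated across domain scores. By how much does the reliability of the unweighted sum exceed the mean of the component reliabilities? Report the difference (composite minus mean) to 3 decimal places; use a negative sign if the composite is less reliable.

Var(sum) = 3 + 3.18 = 6.18; true-score variance = 2.71 + 3.18 = 5.89; composite reliability = 0.9531.
Mean component reliability = 0.9033.
Difference = 0.9531 − 0.9033 = 0.050.

0.050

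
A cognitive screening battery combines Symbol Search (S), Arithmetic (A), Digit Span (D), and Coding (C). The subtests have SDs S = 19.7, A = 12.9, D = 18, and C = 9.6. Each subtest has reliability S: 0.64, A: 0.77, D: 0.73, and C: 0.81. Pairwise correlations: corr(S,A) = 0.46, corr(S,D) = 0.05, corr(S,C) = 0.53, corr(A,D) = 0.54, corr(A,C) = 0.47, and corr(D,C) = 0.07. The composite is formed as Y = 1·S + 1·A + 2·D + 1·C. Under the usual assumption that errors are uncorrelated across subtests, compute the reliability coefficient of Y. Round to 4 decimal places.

0.8249

Var(Y) = 19.7² + 12.9² + 2²·18² + 9.6² + 2·[19.7·12.9·0.46 + 2·19.7·18·0.05 + 19.7·9.6·0.53 + 2·12.9·18·0.54 + 12.9·9.6·0.47 + 2·18·9.6·0.07] = 1942.66 + 1171.53 = 3114.19.
Under uncorrelated errors the observed covariances equal the true-score covariances, so only the own-variance terms attenuate.
True-score variance = [19.7²·0.64 + 12.9²·0.77 + 2²·18²·0.73 + 9.6²·0.81] + 1171.53 = 1397.24 + 1171.53 = 2568.78.
Reliability = 2568.78 / 3114.19 = 0.8249.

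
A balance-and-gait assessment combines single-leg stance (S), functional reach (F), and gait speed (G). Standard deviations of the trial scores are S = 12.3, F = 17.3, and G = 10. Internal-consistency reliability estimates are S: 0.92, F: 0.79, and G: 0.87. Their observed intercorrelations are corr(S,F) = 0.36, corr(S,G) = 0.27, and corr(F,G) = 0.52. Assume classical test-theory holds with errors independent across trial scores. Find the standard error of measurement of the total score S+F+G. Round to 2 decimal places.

Var(total) = 550.58 + 399.549 = 950.129.
True-score variance = 462.626 + 399.549 = 862.175, so reliability = 0.9074.
Error variance = 950.129 − 862.175 = 87.9541; SEM = √87.9541 = 9.38.

9.38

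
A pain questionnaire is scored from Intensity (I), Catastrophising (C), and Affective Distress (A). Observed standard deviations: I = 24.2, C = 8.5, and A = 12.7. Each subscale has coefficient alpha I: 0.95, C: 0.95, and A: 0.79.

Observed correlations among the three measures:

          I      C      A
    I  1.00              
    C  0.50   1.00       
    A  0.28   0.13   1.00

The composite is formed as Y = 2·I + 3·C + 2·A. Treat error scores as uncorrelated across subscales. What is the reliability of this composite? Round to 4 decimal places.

0.9502

Var(Y) = 2²·24.2² + 3²·8.5² + 2²·12.7² + 2·[6·24.2·8.5·0.50 + 4·24.2·12.7·0.28 + 6·8.5·12.7·0.13] = 3637.97 + 2091.04 = 5729.01.
With uncorrelated errors the cross-covariances are all true-score covariance, so they carry over unchanged; only the diagonal terms shrink to ρᵢσᵢ².
True-score variance = [2²·24.2²·0.95 + 3²·8.5²·0.95 + 2²·12.7²·0.79] + 2091.04 = 3352.85 + 2091.04 = 5443.89.
Reliability = 5443.89 / 5729.01 = 0.9502.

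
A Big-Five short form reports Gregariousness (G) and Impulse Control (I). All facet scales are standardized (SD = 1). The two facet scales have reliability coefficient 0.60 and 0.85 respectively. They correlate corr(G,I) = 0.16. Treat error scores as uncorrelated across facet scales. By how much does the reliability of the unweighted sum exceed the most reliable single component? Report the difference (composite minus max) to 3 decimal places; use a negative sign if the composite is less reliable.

-0.087

Var(sum) = 2 + 0.32 = 2.32; true-score variance = 1.45 + 0.32 = 1.77; composite reliability = 0.7629.
Max component reliability = 0.8500.
Difference = 0.7629 − 0.8500 = -0.087.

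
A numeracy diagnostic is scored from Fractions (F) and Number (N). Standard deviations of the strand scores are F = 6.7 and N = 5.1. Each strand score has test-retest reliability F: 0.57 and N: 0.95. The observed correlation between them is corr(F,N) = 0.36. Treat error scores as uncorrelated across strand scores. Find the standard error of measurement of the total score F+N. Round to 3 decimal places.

Var(total) = 70.9 + 24.6024 = 95.5024.
True-score variance = 50.2968 + 24.6024 = 74.8992, so reliability = 0.7843.
Error variance = 95.5024 − 74.8992 = 20.6032; SEM = √20.6032 = 4.539.

4.539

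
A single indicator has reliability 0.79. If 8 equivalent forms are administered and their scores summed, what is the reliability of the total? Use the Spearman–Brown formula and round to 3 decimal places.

0.968

ρ_k = kρ / (1 + (k−1)ρ) = 8·0.79 / (1 + 7·0.79) = 6.320 / 6.530 = 0.968.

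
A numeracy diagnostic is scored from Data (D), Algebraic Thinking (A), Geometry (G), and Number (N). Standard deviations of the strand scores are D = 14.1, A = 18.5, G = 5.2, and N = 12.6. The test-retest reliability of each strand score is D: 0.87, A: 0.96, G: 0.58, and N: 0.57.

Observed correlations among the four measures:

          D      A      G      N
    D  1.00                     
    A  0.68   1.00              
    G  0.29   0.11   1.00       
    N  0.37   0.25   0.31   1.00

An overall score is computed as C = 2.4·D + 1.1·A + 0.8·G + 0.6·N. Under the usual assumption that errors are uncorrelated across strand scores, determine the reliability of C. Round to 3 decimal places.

Var(C) = 2.4²·14.1² + 1.1²·18.5² + 0.8²·5.2² + 0.6²·12.6² + 2·[2.64·14.1·18.5·0.68 + 1.92·14.1·5.2·0.29 + 1.44·14.1·12.6·0.37 + 0.88·18.5·5.2·0.11 + 0.66·18.5·12.6·0.25 + 0.48·5.2·12.6·0.31] = 1633.73 + 1322.57 = 2956.29.
Because errors are independent across components, Cov(Tᵢ,Tⱼ) = Cov(Xᵢ,Xⱼ); the off-diagonal part of the true-score variance is the same as above.
True-score variance = [2.4²·14.1²·0.87 + 1.1²·18.5²·0.96 + 0.8²·5.2²·0.58 + 0.6²·12.6²·0.57] + 1322.57 = 1436.45 + 1322.57 = 2759.01.
Reliability = 2759.01 / 2956.29 = 0.933.

0.933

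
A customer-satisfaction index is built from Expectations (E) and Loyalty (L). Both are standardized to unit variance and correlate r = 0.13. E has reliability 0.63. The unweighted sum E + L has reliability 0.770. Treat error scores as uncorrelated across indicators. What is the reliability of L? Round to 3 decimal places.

Var(E+L) = 2 + 2·0.13 = 2.260.
True-score variance = ρ_E + ρ_L + 2·0.13, so 0.770 = (0.63 + ρ_L + 0.26) / 2.260.
ρ_L = 0.770·2.260 − 0.63 − 0.26 = 0.850.

0.850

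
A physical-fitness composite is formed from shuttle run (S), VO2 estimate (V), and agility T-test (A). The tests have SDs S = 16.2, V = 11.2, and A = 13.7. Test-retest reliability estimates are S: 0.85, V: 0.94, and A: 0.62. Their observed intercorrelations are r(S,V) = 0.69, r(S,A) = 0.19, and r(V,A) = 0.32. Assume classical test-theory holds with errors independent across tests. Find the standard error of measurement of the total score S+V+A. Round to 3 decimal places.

Var(total) = 575.57 + 432.926 = 1008.5.
True-score variance = 457.355 + 432.926 = 890.281, so reliability = 0.8828.
Error variance = 1008.5 − 890.281 = 118.215; SEM = √118.215 = 10.873.

10.873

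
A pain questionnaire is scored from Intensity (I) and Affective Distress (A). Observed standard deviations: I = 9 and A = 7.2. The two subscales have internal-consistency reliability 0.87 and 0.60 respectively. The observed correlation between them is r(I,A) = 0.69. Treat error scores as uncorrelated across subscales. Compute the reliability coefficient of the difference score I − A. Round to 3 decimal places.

Var(I−A) = 9² + 7.2² − 2·9·7.2·0.69 = 132.84 − 89.424 = 43.416.
Because errors are independent across components, Cov(Tᵢ,Tⱼ) = Cov(Xᵢ,Xⱼ); the off-diagonal part of the true-score variance is the same as above.
True-score variance = [9²·0.87 + 7.2²·0.60] − 89.424 = 101.574 − 89.424 = 12.15.
Reliability = 12.15 / 43.416 = 0.280.

0.280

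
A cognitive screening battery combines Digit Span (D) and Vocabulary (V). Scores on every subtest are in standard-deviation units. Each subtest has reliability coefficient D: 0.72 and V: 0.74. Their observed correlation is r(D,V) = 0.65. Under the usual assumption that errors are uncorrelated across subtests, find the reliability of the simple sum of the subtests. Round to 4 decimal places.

Var(D+V) = 2 + 2·[0.65] = 2 + 1.3 = 3.3.
With uncorrelated errors the cross-covariances are all true-score covariance, so they carry over unchanged; only the diagonal terms shrink to ρᵢσᵢ².
True-score variance = [0.72 + 0.74] + 1.3 = 1.46 + 1.3 = 2.76.
Reliability = 2.76 / 3.3 = 0.8364.

0.8364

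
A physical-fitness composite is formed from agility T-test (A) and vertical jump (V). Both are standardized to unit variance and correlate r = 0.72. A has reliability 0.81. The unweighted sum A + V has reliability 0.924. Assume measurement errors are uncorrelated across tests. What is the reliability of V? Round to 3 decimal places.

Var(A+V) = 2 + 2·0.72 = 3.440.
True-score variance = ρ_A + ρ_V + 2·0.72, so 0.924 = (0.81 + ρ_V + 1.44) / 3.440.
ρ_V = 0.924·3.440 − 0.81 − 1.44 = 0.929.

0.929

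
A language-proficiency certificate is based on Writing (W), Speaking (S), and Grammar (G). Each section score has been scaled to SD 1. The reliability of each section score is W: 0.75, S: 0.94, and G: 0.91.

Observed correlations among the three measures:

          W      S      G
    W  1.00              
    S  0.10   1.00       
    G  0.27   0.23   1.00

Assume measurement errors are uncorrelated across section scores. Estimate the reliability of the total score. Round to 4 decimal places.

0.9048

Var(W+S+G) = 3 + 2·[0.10 + 0.27 + 0.23] = 3 + 1.2 = 4.2.
Under uncorrelated errors the observed covariances equal the true-score covariances, so only the own-variance terms attenuate.
True-score variance = [0.75 + 0.94 + 0.91] + 1.2 = 2.6 + 1.2 = 3.8.
Reliability = 3.8 / 4.2 = 0.9048.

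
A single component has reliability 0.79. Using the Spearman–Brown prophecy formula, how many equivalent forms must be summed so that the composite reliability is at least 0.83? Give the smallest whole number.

2

k ≥ ρ*(1−ρ₁)/(ρ₁(1−ρ*)) = 0.83·0.21 / (0.79·0.17) = 1.298.
Smallest integer k = 2.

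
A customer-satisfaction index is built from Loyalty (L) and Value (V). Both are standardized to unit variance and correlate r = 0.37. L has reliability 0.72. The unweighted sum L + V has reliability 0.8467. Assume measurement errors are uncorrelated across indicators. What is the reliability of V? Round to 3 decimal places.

0.860

Var(L+V) = 2 + 2·0.37 = 2.740.
True-score variance = ρ_L + ρ_V + 2·0.37, so 0.8467 = (0.72 + ρ_V + 0.74) / 2.740.
ρ_V = 0.8467·2.740 − 0.72 − 0.74 = 0.860.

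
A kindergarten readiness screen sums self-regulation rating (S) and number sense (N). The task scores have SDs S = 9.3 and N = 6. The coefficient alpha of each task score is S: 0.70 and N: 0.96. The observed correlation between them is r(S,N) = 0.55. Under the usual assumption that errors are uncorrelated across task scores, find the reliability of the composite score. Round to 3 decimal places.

Var(S+N) = 9.3² + 6² + 2·[9.3·6·0.55] = 122.49 + 61.38 = 183.87.
Under uncorrelated errors the observed covariances equal the true-score covariances, so only the own-variance terms attenuate.
True-score variance = [9.3²·0.70 + 6²·0.96] + 61.38 = 95.103 + 61.38 = 156.483.
Reliability = 156.483 / 183.87 = 0.851.

0.851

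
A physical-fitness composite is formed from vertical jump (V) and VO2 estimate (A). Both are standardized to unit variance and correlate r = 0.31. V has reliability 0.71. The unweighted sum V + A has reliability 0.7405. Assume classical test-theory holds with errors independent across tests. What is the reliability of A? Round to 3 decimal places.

0.610

Var(V+A) = 2 + 2·0.31 = 2.620.
True-score variance = ρ_V + ρ_A + 2·0.31, so 0.7405 = (0.71 + ρ_A + 0.62) / 2.620.
ρ_A = 0.7405·2.620 − 0.71 − 0.62 = 0.610.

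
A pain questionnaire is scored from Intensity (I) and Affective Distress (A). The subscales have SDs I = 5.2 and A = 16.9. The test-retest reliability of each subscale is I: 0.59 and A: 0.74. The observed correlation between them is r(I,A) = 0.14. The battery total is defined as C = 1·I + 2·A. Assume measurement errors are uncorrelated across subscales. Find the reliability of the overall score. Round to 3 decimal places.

Var(C) = 5.2² + 2²·16.9² + 2·[2·5.2·16.9·0.14] = 1169.48 + 49.2128 = 1218.69.
With uncorrelated errors the cross-covariances are all true-score covariance, so they carry over unchanged; only the diagonal terms shrink to ρᵢσᵢ².
True-score variance = [5.2²·0.59 + 2²·16.9²·0.74] + 49.2128 = 861.359 + 49.2128 = 910.572.
Reliability = 910.572 / 1218.69 = 0.747.

0.747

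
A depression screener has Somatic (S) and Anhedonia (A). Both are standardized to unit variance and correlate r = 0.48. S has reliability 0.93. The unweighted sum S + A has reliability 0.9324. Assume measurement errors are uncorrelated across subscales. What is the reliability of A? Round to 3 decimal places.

Var(S+A) = 2 + 2·0.48 = 2.960.
True-score variance = ρ_S + ρ_A + 2·0.48, so 0.9324 = (0.93 + ρ_A + 0.96) / 2.960.
ρ_A = 0.9324·2.960 − 0.93 − 0.96 = 0.870.

0.870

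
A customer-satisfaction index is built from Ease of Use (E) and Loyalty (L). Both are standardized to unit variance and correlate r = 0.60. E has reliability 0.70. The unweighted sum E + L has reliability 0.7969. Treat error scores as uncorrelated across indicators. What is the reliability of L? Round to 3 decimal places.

Var(E+L) = 2 + 2·0.60 = 3.200.
True-score variance = ρ_E + ρ_L + 2·0.60, so 0.7969 = (0.70 + ρ_L + 1.20) / 3.200.
ρ_L = 0.7969·3.200 − 0.70 − 1.20 = 0.650.

0.650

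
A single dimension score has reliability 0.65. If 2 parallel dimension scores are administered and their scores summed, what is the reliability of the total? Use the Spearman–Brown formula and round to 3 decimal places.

ρ_k = kρ / (1 + (k−1)ρ) = 2·0.65 / (1 + 1·0.65) = 1.300 / 1.650 = 0.788.

0.788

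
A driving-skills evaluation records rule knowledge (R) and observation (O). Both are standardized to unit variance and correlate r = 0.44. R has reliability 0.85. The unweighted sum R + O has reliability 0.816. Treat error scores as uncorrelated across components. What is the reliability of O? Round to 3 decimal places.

Var(R+O) = 2 + 2·0.44 = 2.880.
True-score variance = ρ_R + ρ_O + 2·0.44, so 0.816 = (0.85 + ρ_O + 0.88) / 2.880.
ρ_O = 0.816·2.880 − 0.85 − 0.88 = 0.620.

0.620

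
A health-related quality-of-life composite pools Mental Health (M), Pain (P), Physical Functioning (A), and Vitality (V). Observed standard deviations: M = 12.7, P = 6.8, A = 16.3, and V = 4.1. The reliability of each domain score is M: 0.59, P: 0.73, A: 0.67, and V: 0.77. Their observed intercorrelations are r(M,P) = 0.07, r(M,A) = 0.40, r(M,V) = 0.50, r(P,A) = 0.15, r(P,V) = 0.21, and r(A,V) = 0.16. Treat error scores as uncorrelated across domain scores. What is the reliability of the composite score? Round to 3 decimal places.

Var(M+P+A+V) = 12.7² + 6.8² + 16.3² + 4.1² + 2·[12.7·6.8·0.07 + 12.7·16.3·0.40 + 12.7·4.1·0.50 + 6.8·16.3·0.15 + 6.8·4.1·0.21 + 16.3·4.1·0.16] = 490.03 + 296.116 = 786.146.
With uncorrelated errors the cross-covariances are all true-score covariance, so they carry over unchanged; only the diagonal terms shrink to ρᵢσᵢ².
True-score variance = [12.7²·0.59 + 6.8²·0.73 + 16.3²·0.67 + 4.1²·0.77] + 296.116 = 319.872 + 296.116 = 615.988.
Reliability = 615.988 / 786.146 = 0.784.

0.784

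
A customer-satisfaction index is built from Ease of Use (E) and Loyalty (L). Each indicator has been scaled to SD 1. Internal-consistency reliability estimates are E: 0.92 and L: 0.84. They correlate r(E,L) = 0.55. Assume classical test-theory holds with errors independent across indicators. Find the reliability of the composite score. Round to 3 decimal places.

Var(E+L) = 2 + 2·[0.55] = 2 + 1.1 = 3.1.
With uncorrelated errors the cross-covariances are all true-score covariance, so they carry over unchanged; only the diagonal terms shrink to ρᵢσᵢ².
True-score variance = [0.92 + 0.84] + 1.1 = 1.76 + 1.1 = 2.86.
Reliability = 2.86 / 3.1 = 0.923.

0.923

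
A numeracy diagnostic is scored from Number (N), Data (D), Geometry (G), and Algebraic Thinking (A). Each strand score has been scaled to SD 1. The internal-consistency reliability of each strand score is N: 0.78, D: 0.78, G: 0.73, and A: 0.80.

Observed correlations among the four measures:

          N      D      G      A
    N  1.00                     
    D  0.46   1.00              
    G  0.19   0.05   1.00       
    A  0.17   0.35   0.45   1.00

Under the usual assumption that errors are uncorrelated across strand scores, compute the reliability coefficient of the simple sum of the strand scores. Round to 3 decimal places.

0.876

Var(N+D+G+A) = 4 + 2·[0.46 + 0.19 + 0.17 + 0.05 + 0.35 + 0.45] = 4 + 3.34 = 7.34.
Because errors are independent across components, Cov(Tᵢ,Tⱼ) = Cov(Xᵢ,Xⱼ); the off-diagonal part of the true-score variance is the same as above.
True-score variance = [0.78 + 0.78 + 0.73 + 0.80] + 3.34 = 3.09 + 3.34 = 6.43.
Reliability = 6.43 / 7.34 = 0.876.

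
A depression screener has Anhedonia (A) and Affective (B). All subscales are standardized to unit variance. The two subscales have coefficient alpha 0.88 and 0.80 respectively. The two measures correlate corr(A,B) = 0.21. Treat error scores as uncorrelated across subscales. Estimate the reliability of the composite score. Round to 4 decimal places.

Var(A+B) = 2 + 2·[0.21] = 2 + 0.42 = 2.42.
With uncorrelated errors the cross-covariances are all true-score covariance, so they carry over unchanged; only the diagonal terms shrink to ρᵢσᵢ².
True-score variance = [0.88 + 0.80] + 0.42 = 1.68 + 0.42 = 2.1.
Reliability = 2.1 / 2.42 = 0.8678.

0.8678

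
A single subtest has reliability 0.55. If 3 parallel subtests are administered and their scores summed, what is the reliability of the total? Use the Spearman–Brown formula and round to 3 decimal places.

0.786

ρ_k = kρ / (1 + (k−1)ρ) = 3·0.55 / (1 + 2·0.55) = 1.650 / 2.100 = 0.786.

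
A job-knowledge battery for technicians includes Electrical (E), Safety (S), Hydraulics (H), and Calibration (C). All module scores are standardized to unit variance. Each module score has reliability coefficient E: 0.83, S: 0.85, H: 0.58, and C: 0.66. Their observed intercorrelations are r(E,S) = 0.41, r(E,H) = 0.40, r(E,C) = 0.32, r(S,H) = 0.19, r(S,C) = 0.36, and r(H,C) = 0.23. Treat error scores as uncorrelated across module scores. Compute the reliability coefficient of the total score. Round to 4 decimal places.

0.8619

Var(E+S+H+C) = 4 + 2·[0.41 + 0.40 + 0.32 + 0.19 + 0.36 + 0.23] = 4 + 3.82 = 7.82.
Because errors are independent across components, Cov(Tᵢ,Tⱼ) = Cov(Xᵢ,Xⱼ); the off-diagonal part of the true-score variance is the same as above.
True-score variance = [0.83 + 0.85 + 0.58 + 0.66] + 3.82 = 2.92 + 3.82 = 6.74.
Reliability = 6.74 / 7.82 = 0.8619.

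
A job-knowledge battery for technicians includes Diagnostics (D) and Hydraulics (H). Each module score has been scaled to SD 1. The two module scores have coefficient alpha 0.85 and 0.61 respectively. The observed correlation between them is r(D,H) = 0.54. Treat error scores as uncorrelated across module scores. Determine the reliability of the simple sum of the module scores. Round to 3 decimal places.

Var(D+H) = 2 + 2·[0.54] = 2 + 1.08 = 3.08.
With uncorrelated errors the cross-covariances are all true-score covariance, so they carry over unchanged; only the diagonal terms shrink to ρᵢσᵢ².
True-score variance = [0.85 + 0.61] + 1.08 = 1.46 + 1.08 = 2.54.
Reliability = 2.54 / 3.08 = 0.825.

0.825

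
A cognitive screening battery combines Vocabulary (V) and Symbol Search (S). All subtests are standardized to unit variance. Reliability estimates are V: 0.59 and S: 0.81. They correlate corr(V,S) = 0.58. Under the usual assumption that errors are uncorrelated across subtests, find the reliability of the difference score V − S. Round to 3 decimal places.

0.286

Var(V−S) = 1 + 1 − 2·0.58 = 2 − 1.16 = 0.84.
Under uncorrelated errors the observed covariances equal the true-score covariances, so only the own-variance terms attenuate.
True-score variance = [0.59 + 0.81] − 1.16 = 1.4 − 1.16 = 0.24.
Reliability = 0.24 / 0.84 = 0.286.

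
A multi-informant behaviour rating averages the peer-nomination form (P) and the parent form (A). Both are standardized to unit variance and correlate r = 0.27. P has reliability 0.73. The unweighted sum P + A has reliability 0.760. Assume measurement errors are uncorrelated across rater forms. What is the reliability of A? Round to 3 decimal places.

0.660

Var(P+A) = 2 + 2·0.27 = 2.540.
True-score variance = ρ_P + ρ_A + 2·0.27, so 0.760 = (0.73 + ρ_A + 0.54) / 2.540.
ρ_A = 0.760·2.540 − 0.73 − 0.54 = 0.660.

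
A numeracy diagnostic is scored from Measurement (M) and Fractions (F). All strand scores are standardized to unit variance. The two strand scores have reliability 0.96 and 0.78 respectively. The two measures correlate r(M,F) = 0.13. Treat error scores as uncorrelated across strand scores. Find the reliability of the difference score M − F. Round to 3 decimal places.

Var(M−F) = 1 + 1 − 2·0.13 = 2 − 0.26 = 1.74.
Under uncorrelated errors the observed covariances equal the true-score covariances, so only the own-variance terms attenuate.
True-score variance = [0.96 + 0.78] − 0.26 = 1.74 − 0.26 = 1.48.
Reliability = 1.48 / 1.74 = 0.851.

0.851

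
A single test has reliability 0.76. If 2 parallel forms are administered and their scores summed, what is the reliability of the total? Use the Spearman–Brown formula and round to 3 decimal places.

ρ_k = kρ / (1 + (k−1)ρ) = 2·0.76 / (1 + 1·0.76) = 1.520 / 1.760 = 0.864.

0.864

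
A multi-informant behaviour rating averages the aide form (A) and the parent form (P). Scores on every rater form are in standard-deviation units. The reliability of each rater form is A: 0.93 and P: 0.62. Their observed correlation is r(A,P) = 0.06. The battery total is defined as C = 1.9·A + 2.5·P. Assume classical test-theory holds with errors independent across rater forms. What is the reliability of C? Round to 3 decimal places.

Var(C) = 1.9² + 2.5² + 2·[4.75·0.06] = 9.86 + 0.57 = 10.43.
Under uncorrelated errors the observed covariances equal the true-score covariances, so only the own-variance terms attenuate.
True-score variance = [1.9²·0.93 + 2.5²·0.62] + 0.57 = 7.2323 + 0.57 = 7.8023.
Reliability = 7.8023 / 10.43 = 0.748.

0.748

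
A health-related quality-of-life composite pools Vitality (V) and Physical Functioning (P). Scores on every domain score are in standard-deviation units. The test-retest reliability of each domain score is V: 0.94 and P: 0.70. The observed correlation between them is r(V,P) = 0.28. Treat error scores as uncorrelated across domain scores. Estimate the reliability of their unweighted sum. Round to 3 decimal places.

0.859

Var(V+P) = 2 + 2·[0.28] = 2 + 0.56 = 2.56.
Because errors are independent across components, Cov(Tᵢ,Tⱼ) = Cov(Xᵢ,Xⱼ); the off-diagonal part of the true-score variance is the same as above.
True-score variance = [0.94 + 0.70] + 0.56 = 1.64 + 0.56 = 2.2.
Reliability = 2.2 / 2.56 = 0.859.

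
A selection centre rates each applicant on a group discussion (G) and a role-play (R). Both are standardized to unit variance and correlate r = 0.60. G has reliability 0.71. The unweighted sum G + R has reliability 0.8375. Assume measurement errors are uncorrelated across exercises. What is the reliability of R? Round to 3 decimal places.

Var(G+R) = 2 + 2·0.60 = 3.200.
True-score variance = ρ_G + ρ_R + 2·0.60, so 0.8375 = (0.71 + ρ_R + 1.20) / 3.200.
ρ_R = 0.8375·3.200 − 0.71 − 1.20 = 0.770.

0.770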